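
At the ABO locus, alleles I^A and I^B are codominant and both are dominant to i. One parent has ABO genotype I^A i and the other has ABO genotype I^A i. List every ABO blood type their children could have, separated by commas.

Gametes from I^A i × I^A i give offspring ABO genotypes I^A I^A, I^A i, i i, i.e. phenotypes O, A.

O, A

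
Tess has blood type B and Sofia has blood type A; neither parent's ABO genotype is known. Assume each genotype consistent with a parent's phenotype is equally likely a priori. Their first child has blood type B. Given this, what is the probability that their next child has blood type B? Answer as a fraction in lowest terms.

5/12

Possible genotypes: Tess ∈ {I^B I^B, I^B i}; Sofia ∈ {I^A I^A, I^A i}.
Weight each parental genotype pair by prior × P(type-B child):
  I^B I^B × I^A i: posterior weight 2/3; P(next child type B) = 1/2.
  I^B i × I^A i: posterior weight 1/3; P(next child type B) = 1/4.
Weighted sum = 5/12.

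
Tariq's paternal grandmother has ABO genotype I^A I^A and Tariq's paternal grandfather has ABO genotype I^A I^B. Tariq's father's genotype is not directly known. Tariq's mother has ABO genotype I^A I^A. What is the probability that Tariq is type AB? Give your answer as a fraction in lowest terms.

Tariq's father's ABO genotype from I^A I^A × I^A I^B: 1/2 I^A I^A, 1/2 I^A I^B.
Crossing each possibility with the mother I^A I^A and summing P(type AB): 1/2·0 + 1/2·1/2 = 1/4.

1/4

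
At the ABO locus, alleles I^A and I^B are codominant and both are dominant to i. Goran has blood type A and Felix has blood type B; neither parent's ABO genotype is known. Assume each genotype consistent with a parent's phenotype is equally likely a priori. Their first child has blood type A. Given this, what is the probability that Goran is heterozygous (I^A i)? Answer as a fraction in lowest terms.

1/3

Possible genotypes: Goran ∈ {I^A I^A, I^A i}; Felix ∈ {I^B I^B, I^B i}.
Weight each parental genotype pair by prior × P(type-A child):
  I^A I^A × I^B i: posterior weight 2/3.
  I^A i × I^B i: posterior weight 1/3.
Sum the posterior weight over pairs where Goran is I^A i: 1/3.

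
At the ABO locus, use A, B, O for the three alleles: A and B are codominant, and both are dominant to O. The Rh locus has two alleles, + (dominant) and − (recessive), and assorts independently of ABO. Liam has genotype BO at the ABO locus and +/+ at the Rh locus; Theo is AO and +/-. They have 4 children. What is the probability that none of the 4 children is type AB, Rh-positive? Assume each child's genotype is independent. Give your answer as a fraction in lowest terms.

ABO cross BO × AO → 1/4 O, 1/4 A, 1/4 B, 1/4 AB.
Rh cross +/+ × +/- → 1 Rh+; so P(type AB, Rh-positive) = 1/4 × 1 = 1/4 per child.
P(not type AB, Rh-positive) = 3/4 for one child; (3/4)^4 = 81/256.

81/256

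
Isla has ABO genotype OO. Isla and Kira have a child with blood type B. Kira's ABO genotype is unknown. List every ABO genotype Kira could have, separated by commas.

AB, BB, BO

For each candidate genotype of Kira, check whether crossing it with OO can produce every observed child phenotype.
  AA → possible child types {A} ✗
  AB → possible child types {A, B} ✓
  AO → possible child types {O, A} ✗
  BB → possible child types {B} ✓
  BO → possible child types {O, B} ✓
  OO → possible child types {O} ✗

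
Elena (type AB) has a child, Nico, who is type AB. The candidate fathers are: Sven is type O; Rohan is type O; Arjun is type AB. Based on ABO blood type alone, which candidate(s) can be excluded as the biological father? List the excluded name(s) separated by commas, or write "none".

A candidate is excluded only if no genotype consistent with his phenotype could produce a type AB child with a type AB mother.
Sven (type O): no genotype consistent with that phenotype can produce a type-AB child with a type-AB mother.
Rohan (type O): no genotype consistent with that phenotype can produce a type-AB child with a type-AB mother.

Sven, Rohan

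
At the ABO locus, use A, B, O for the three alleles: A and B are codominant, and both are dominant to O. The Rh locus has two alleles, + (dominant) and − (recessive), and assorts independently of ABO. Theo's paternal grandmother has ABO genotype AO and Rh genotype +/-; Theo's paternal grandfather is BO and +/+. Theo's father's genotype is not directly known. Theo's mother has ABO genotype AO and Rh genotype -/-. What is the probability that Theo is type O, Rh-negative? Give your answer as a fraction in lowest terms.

Theo's father's ABO genotype from AO × BO: 1/4 AB, 1/4 AO, 1/4 BO, 1/4 OO.
Crossing each possibility with the mother AO and summing P(type O): 1/4·0 + 1/4·1/4 + 1/4·1/4 + 1/4·1/2 = 1/4.
Similarly for Rh via the father's Rh distribution: P(Rh-) = 1/4.
Independent loci: 1/4 × 1/4 = 1/16.

1/16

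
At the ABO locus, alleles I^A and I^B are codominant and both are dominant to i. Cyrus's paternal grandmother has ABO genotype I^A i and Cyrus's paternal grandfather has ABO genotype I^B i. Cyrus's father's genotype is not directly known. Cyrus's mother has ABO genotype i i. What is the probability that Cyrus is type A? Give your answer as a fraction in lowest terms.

1/4

Cyrus's father's ABO genotype from I^A i × I^B i: 1/4 I^A I^B, 1/4 I^A i, 1/4 I^B i, 1/4 i i.
Crossing each possibility with the mother i i and summing P(type A): 1/4·1/2 + 1/4·1/2 + 1/4·0 + 1/4·0 = 1/4.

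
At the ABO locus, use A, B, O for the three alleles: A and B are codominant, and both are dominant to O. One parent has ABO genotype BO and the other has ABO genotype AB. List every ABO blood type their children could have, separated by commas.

Gametes from BO × AB give offspring ABO genotypes AB, AO, BB, BO, i.e. phenotypes A, B, AB.

A, B, AB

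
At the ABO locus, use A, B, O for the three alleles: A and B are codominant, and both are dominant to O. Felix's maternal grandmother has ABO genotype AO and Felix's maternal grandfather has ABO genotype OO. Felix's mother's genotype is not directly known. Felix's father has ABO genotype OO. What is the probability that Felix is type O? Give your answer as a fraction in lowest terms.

Felix's mother's ABO genotype from AO × OO: 1/2 AO, 1/2 OO.
Crossing each possibility with the father OO and summing P(type O): 1/2·1/2 + 1/2·1 = 3/4.

3/4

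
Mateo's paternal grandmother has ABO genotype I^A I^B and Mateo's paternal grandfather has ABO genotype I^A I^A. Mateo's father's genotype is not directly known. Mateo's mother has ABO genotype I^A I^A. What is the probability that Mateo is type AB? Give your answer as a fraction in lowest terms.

Mateo's father's ABO genotype from I^A I^B × I^A I^A: 1/2 I^A I^A, 1/2 I^A I^B.
Crossing each possibility with the mother I^A I^A and summing P(type AB): 1/2·0 + 1/2·1/2 = 1/4.

1/4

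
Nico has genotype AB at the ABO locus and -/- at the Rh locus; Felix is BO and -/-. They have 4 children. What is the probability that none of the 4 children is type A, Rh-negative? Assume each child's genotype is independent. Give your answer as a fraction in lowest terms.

81/256

ABO cross AB × BO → 1/4 A, 1/2 B, 1/4 AB.
Rh cross -/- × -/- → 1 Rh-; so P(type A, Rh-negative) = 1/4 × 1 = 1/4 per child.
P(not type A, Rh-negative) = 3/4 for one child; (3/4)^4 = 81/256.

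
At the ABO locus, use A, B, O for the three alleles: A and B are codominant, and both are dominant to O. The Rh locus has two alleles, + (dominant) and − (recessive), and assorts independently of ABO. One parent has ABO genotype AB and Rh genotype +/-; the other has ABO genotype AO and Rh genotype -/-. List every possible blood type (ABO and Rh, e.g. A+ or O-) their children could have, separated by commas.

A+, A-, B+, B-, AB+, AB-

Gametes from AB × AO give offspring ABO genotypes AA, AB, AO, BO, i.e. phenotypes A, B, AB.
Rh cross +/- × -/- → phenotypes Rh+, Rh-.
Combining independently: A+, A-, B+, B-, AB+, AB-.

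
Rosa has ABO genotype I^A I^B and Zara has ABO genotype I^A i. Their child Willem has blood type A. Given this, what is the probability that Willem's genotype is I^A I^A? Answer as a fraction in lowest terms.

1/2

Cross I^A I^B × I^A i → 1/4 I^A I^A, 1/4 I^A I^B, 1/4 I^A i, 1/4 I^B i.
Type-A genotypes among offspring: I^A I^A (1/4), I^A i (1/4); total 1/2.
P(I^A I^A | type A) = (1/4) / (1/2) = 1/2.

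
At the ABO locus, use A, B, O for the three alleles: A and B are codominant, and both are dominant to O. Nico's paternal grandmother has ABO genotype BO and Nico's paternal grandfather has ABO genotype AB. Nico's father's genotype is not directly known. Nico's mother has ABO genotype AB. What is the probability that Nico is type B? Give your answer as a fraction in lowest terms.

3/8

Nico's father's ABO genotype from BO × AB: 1/4 AB, 1/4 AO, 1/4 BB, 1/4 BO.
Crossing each possibility with the mother AB and summing P(type B): 1/4·1/4 + 1/4·1/4 + 1/4·1/2 + 1/4·1/2 = 3/8.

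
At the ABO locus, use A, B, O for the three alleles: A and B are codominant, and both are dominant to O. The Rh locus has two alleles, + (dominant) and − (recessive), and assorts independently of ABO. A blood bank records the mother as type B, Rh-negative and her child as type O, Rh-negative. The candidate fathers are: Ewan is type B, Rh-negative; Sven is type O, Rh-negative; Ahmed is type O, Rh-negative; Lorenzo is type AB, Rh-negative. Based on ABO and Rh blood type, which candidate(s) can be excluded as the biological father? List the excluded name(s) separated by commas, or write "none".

Lorenzo

A candidate is excluded only if no genotype consistent with his phenotype could produce a type O, Rh-negative child with a type B, Rh-negative mother.
Lorenzo (type AB, Rh-): no genotype consistent with that phenotype can produce a type-O Rh- child with a type-B mother.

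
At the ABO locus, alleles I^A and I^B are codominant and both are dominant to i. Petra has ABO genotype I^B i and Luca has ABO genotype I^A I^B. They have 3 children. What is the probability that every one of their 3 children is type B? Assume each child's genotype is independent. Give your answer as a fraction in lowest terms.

1/8

ABO cross I^B i × I^A I^B → 1/4 A, 1/2 B, 1/4 AB.
So P(type B) = 1/2 per child.
All 3 independent: (1/2)^3 = 1/8.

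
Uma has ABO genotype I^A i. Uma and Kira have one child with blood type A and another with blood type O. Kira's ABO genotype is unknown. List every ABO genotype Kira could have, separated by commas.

I^A i, I^B i, i i

For each candidate genotype of Kira, check whether crossing it with I^A i can produce every observed child phenotype.
  I^A I^A → possible child types {A} ✗
  I^A I^B → possible child types {A, B, AB} ✗
  I^A i → possible child types {O, A} ✓
  I^B I^B → possible child types {B, AB} ✗
  I^B i → possible child types {O, A, B, AB} ✓
  i i → possible child types {O, A} ✓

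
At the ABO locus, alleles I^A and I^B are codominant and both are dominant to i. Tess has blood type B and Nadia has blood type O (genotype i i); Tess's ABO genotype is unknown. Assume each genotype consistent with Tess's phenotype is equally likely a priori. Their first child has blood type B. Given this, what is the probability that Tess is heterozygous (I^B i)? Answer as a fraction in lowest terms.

1/3

Possible genotypes: Tess ∈ {I^B I^B, I^B i}; Nadia ∈ {i i}.
Weight each parental genotype pair by prior × P(type-B child):
  I^B I^B × i i: posterior weight 2/3.
  I^B i × i i: posterior weight 1/3.
Sum the posterior weight over pairs where Tess is I^B i: 1/3.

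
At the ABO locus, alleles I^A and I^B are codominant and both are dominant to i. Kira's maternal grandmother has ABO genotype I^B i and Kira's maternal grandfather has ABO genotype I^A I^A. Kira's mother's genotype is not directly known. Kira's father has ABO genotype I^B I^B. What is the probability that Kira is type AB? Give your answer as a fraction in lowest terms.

Kira's mother's ABO genotype from I^B i × I^A I^A: 1/2 I^A I^B, 1/2 I^A i.
Crossing each possibility with the father I^B I^B and summing P(type AB): 1/2·1/2 + 1/2·1/2 = 1/2.

1/2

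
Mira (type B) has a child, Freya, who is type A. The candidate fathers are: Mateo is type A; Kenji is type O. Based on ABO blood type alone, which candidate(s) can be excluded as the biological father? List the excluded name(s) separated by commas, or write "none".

A candidate is excluded only if no genotype consistent with his phenotype could produce a type A child with a type B mother.
Kenji (type O): no genotype consistent with that phenotype can produce a type-A child with a type-B mother.

Kenji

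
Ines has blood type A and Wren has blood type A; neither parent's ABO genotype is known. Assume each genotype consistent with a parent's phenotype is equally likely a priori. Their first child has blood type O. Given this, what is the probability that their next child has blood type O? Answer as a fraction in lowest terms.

Possible genotypes: Ines ∈ {I^A I^A, I^A i}; Wren ∈ {I^A I^A, I^A i}.
Weight each parental genotype pair by prior × P(type-O child):
  I^A i × I^A i: posterior weight 1; P(next child type O) = 1/4.
Weighted sum = 1/4.

1/4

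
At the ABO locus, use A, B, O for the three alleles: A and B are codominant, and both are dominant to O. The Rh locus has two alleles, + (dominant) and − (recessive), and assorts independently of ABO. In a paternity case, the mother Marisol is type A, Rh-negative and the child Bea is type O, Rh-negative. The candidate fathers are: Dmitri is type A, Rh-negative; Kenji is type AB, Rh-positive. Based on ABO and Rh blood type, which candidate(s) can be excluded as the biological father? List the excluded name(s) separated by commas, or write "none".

A candidate is excluded only if no genotype consistent with his phenotype could produce a type O, Rh-negative child with a type A, Rh-negative mother.
Kenji (type AB, Rh+): no genotype consistent with that phenotype can produce a type-O Rh- child with a type-A mother.

Kenji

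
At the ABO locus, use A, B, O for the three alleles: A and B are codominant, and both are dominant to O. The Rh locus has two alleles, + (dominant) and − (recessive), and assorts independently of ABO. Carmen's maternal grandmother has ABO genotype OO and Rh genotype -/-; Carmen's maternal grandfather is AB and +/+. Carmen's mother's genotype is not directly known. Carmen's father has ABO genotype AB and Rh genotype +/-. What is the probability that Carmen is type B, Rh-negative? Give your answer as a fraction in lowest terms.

3/32

Carmen's mother's ABO genotype from OO × AB: 1/2 AO, 1/2 BO.
Crossing each possibility with the father AB and summing P(type B): 1/2·1/4 + 1/2·1/2 = 3/8.
Similarly for Rh via the mother's Rh distribution: P(Rh-) = 1/4.
Independent loci: 3/8 × 1/4 = 3/32.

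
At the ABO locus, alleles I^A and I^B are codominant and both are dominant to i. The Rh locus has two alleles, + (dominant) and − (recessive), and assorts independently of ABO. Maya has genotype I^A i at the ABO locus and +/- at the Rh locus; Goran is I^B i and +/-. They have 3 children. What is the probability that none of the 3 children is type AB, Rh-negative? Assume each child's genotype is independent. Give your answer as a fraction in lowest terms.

ABO cross I^A i × I^B i → 1/4 O, 1/4 A, 1/4 B, 1/4 AB.
Rh cross +/- × +/- → 3/4 Rh+, 1/4 Rh-; so P(type AB, Rh-negative) = 1/4 × 1/4 = 1/16 per child.
P(not type AB, Rh-negative) = 15/16 for one child; (15/16)^3 = 3375/4096.

3375/4096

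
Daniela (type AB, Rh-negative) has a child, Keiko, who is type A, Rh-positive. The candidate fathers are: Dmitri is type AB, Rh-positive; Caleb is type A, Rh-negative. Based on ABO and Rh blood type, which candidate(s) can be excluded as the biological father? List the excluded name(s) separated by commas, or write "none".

Caleb

A candidate is excluded only if no genotype consistent with his phenotype could produce a type A, Rh-positive child with a type AB, Rh-negative mother.
Caleb (type A, Rh-): no genotype consistent with that phenotype can produce a type-A Rh+ child with a type-AB mother.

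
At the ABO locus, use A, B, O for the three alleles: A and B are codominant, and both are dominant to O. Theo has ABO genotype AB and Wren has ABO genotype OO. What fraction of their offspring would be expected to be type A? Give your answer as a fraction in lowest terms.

1/2

ABO cross AB × OO → offspring phenotypes: 1/2 A, 1/2 B.
So P(type A) = 1/2.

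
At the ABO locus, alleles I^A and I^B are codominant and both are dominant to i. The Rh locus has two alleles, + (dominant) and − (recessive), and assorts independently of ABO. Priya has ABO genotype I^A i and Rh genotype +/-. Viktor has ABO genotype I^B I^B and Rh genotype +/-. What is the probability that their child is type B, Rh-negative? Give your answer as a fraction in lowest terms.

1/8

ABO cross I^A i × I^B I^B → offspring phenotypes: 1/2 B, 1/2 AB.
Rh cross +/- × +/- → 3/4 Rh+, 1/4 Rh-.
Independent loci: P(type B, Rh-negative) = 1/2 × 1/4 = 1/8.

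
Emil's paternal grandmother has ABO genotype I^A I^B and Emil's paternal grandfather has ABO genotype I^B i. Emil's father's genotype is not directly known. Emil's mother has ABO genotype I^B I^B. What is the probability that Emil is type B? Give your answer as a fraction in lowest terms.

Emil's father's ABO genotype from I^A I^B × I^B i: 1/4 I^A I^B, 1/4 I^A i, 1/4 I^B I^B, 1/4 I^B i.
Crossing each possibility with the mother I^B I^B and summing P(type B): 1/4·1/2 + 1/4·1/2 + 1/4·1 + 1/4·1 = 3/4.

3/4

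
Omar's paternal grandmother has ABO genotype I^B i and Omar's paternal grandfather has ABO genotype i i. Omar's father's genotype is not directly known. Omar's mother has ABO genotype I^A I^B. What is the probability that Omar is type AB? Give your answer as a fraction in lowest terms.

Omar's father's ABO genotype from I^B i × i i: 1/2 I^B i, 1/2 i i.
Crossing each possibility with the mother I^A I^B and summing P(type AB): 1/2·1/4 + 1/2·0 = 1/8.

1/8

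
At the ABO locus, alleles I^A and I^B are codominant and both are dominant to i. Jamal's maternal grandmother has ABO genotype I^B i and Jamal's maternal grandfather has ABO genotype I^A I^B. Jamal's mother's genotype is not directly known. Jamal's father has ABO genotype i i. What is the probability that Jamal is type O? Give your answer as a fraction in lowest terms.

1/4

Jamal's mother's ABO genotype from I^B i × I^A I^B: 1/4 I^A I^B, 1/4 I^A i, 1/4 I^B I^B, 1/4 I^B i.
Crossing each possibility with the father i i and summing P(type O): 1/4·0 + 1/4·1/2 + 1/4·0 + 1/4·1/2 = 1/4.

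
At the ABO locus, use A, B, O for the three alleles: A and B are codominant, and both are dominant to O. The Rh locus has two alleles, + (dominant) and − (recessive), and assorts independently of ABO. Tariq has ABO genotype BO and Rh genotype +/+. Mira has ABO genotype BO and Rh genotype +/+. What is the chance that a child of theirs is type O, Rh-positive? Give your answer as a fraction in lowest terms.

ABO cross BO × BO → offspring phenotypes: 1/4 O, 3/4 B.
Rh cross +/+ × +/+ → 1 Rh+.
Independent loci: P(type O, Rh-positive) = 1/4 × 1 = 1/4.

1/4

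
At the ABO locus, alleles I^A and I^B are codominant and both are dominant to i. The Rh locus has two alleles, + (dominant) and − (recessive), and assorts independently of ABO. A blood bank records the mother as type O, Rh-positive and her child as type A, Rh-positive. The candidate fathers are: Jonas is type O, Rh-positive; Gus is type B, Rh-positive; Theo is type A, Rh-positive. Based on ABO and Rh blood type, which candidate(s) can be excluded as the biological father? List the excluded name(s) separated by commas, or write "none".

A candidate is excluded only if no genotype consistent with his phenotype could produce a type A, Rh-positive child with a type O, Rh-positive mother.
Jonas (type O, Rh+): no genotype consistent with that phenotype can produce a type-A Rh+ child with a type-O mother.
Gus (type B, Rh+): no genotype consistent with that phenotype can produce a type-A Rh+ child with a type-O mother.

Jonas, Gus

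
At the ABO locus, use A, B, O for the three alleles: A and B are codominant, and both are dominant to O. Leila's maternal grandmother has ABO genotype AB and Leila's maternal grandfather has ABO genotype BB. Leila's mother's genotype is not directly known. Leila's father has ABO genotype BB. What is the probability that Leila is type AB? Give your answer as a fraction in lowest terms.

1/4

Leila's mother's ABO genotype from AB × BB: 1/2 AB, 1/2 BB.
Crossing each possibility with the father BB and summing P(type AB): 1/2·1/2 + 1/2·0 = 1/4.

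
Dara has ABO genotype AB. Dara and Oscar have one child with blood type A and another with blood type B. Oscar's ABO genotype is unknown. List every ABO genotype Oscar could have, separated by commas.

For each candidate genotype of Oscar, check whether crossing it with AB can produce every observed child phenotype.
  AA → possible child types {A, AB} ✗
  AB → possible child types {A, B, AB} ✓
  AO → possible child types {A, B, AB} ✓
  BB → possible child types {B, AB} ✗
  BO → possible child types {A, B, AB} ✓
  OO → possible child types {A, B} ✓

AB, AO, BO, OO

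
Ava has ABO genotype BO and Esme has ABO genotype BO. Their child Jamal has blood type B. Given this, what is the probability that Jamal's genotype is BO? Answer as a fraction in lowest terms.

2/3

Cross BO × BO → 1/4 BB, 1/2 BO, 1/4 OO.
Type-B genotypes among offspring: BB (1/4), BO (1/2); total 3/4.
P(BO | type B) = (1/2) / (3/4) = 2/3.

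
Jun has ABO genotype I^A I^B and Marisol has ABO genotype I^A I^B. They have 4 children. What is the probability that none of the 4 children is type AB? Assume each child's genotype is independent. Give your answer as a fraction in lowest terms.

1/16

ABO cross I^A I^B × I^A I^B → 1/4 A, 1/4 B, 1/2 AB.
So P(type AB) = 1/2 per child.
P(not type AB) = 1/2 for one child; (1/2)^4 = 1/16.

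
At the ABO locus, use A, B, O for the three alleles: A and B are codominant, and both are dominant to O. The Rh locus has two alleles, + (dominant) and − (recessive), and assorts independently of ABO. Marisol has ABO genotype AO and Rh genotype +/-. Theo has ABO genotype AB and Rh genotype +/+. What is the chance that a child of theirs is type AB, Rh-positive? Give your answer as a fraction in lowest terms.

1/4

ABO cross AO × AB → offspring phenotypes: 1/2 A, 1/4 B, 1/4 AB.
Rh cross +/- × +/+ → 1 Rh+.
Independent loci: P(type AB, Rh-positive) = 1/4 × 1 = 1/4.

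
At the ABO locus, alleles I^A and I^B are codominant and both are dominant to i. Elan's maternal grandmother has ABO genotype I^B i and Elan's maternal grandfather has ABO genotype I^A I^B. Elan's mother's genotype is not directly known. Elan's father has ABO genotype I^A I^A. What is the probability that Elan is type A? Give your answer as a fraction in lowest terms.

1/2

Elan's mother's ABO genotype from I^B i × I^A I^B: 1/4 I^A I^B, 1/4 I^A i, 1/4 I^B I^B, 1/4 I^B i.
Crossing each possibility with the father I^A I^A and summing P(type A): 1/4·1/2 + 1/4·1 + 1/4·0 + 1/4·1/2 = 1/2.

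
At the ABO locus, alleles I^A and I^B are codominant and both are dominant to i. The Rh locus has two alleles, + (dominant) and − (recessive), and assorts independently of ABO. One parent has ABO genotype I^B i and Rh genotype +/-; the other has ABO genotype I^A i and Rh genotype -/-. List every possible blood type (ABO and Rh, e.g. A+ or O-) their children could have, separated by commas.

O+, O-, A+, A-, B+, B-, AB+, AB-

Gametes from I^B i × I^A i give offspring ABO genotypes I^A I^B, I^A i, I^B i, i i, i.e. phenotypes O, A, B, AB.
Rh cross +/- × -/- → phenotypes Rh+, Rh-.
Combining independently: O+, O-, A+, A-, B+, B-, AB+, AB-.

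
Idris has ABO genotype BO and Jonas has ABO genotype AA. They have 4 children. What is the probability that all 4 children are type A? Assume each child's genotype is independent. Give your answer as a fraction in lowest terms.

ABO cross BO × AA → 1/2 A, 1/2 AB.
So P(type A) = 1/2 per child.
All 4 independent: (1/2)^4 = 1/16.

1/16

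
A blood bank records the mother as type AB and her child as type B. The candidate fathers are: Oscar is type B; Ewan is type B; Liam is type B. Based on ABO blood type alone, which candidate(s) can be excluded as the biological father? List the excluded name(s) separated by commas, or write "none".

A candidate is excluded only if no genotype consistent with his phenotype could produce a type B child with a type AB mother.
Every candidate has at least one consistent genotype combination, so none can be excluded.

none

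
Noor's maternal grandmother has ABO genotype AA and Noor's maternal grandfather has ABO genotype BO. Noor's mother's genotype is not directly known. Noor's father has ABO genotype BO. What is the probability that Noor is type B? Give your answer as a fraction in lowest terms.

Noor's mother's ABO genotype from AA × BO: 1/2 AB, 1/2 AO.
Crossing each possibility with the father BO and summing P(type B): 1/2·1/2 + 1/2·1/4 = 3/8.

3/8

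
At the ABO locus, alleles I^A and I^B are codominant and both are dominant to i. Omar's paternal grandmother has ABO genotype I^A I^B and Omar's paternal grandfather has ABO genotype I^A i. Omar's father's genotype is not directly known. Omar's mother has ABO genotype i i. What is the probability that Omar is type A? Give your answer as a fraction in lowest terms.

1/2

Omar's father's ABO genotype from I^A I^B × I^A i: 1/4 I^A I^A, 1/4 I^A I^B, 1/4 I^A i, 1/4 I^B i.
Crossing each possibility with the mother i i and summing P(type A): 1/4·1 + 1/4·1/2 + 1/4·1/2 + 1/4·0 = 1/2.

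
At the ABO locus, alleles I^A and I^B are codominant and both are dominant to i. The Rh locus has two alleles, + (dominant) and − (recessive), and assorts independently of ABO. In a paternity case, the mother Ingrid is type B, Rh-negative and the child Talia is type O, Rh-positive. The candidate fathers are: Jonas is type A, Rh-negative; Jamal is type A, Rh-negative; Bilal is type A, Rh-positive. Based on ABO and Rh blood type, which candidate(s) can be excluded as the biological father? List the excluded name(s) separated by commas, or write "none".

Jonas, Jamal

A candidate is excluded only if no genotype consistent with his phenotype could produce a type O, Rh-positive child with a type B, Rh-negative mother.
Jonas (type A, Rh-): no genotype consistent with that phenotype can produce a type-O Rh+ child with a type-B mother.
Jamal (type A, Rh-): no genotype consistent with that phenotype can produce a type-O Rh+ child with a type-B mother.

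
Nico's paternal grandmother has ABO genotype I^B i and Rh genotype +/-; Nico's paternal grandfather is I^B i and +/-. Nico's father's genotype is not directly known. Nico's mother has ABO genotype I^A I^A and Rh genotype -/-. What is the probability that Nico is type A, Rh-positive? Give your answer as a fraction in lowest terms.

1/4

Nico's father's ABO genotype from I^B i × I^B i: 1/4 I^B I^B, 1/2 I^B i, 1/4 i i.
Crossing each possibility with the mother I^A I^A and summing P(type A): 1/4·0 + 1/2·1/2 + 1/4·1 = 1/2.
Similarly for Rh via the father's Rh distribution: P(Rh+) = 1/2.
Independent loci: 1/2 × 1/2 = 1/4.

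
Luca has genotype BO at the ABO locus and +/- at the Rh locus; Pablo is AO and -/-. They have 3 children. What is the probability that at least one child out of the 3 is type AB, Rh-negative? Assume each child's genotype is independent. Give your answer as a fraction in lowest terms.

ABO cross BO × AO → 1/4 O, 1/4 A, 1/4 B, 1/4 AB.
Rh cross +/- × -/- → 1/2 Rh+, 1/2 Rh-; so P(type AB, Rh-negative) = 1/4 × 1/2 = 1/8 per child.
P(none) = (7/8)^3 = 343/512; P(at least one) = 1 − 343/512 = 169/512.

169/512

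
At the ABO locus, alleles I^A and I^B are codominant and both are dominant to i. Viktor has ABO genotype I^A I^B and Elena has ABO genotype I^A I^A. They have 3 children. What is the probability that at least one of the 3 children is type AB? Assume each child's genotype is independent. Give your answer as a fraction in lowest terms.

7/8

ABO cross I^A I^B × I^A I^A → 1/2 A, 1/2 AB.
So P(type AB) = 1/2 per child.
P(none) = (1/2)^3 = 1/8; P(at least one) = 1 − 1/8 = 7/8.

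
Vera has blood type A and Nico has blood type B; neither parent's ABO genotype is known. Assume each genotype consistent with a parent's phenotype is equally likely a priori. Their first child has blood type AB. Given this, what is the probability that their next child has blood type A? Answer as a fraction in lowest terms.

Possible genotypes: Vera ∈ {I^A I^A, I^A i}; Nico ∈ {I^B I^B, I^B i}.
Weight each parental genotype pair by prior × P(type-AB child):
  I^A I^A × I^B I^B: posterior weight 4/9; P(next child type A) = 0.
  I^A I^A × I^B i: posterior weight 2/9; P(next child type A) = 1/2.
  I^A i × I^B I^B: posterior weight 2/9; P(next child type A) = 0.
  I^A i × I^B i: posterior weight 1/9; P(next child type A) = 1/4.
Weighted sum = 5/36.

5/36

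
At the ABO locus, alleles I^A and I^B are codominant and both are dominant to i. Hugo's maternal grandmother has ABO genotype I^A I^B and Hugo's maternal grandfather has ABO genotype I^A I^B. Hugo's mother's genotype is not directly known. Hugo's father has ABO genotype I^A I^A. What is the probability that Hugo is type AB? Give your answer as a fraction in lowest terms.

Hugo's mother's ABO genotype from I^A I^B × I^A I^B: 1/4 I^A I^A, 1/2 I^A I^B, 1/4 I^B I^B.
Crossing each possibility with the father I^A I^A and summing P(type AB): 1/4·0 + 1/2·1/2 + 1/4·1 = 1/2.

1/2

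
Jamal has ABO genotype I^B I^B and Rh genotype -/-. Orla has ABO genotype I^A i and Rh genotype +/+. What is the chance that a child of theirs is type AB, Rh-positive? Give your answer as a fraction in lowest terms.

ABO cross I^B I^B × I^A i → offspring phenotypes: 1/2 B, 1/2 AB.
Rh cross -/- × +/+ → 1 Rh+.
Independent loci: P(type AB, Rh-positive) = 1/2 × 1 = 1/2.

1/2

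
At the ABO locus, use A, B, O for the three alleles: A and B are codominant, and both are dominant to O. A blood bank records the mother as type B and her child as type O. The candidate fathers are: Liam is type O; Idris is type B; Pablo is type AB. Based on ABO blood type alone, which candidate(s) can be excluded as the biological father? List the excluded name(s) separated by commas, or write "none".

A candidate is excluded only if no genotype consistent with his phenotype could produce a type O child with a type B mother.
Pablo (type AB): no genotype consistent with that phenotype can produce a type-O child with a type-B mother.

Pablo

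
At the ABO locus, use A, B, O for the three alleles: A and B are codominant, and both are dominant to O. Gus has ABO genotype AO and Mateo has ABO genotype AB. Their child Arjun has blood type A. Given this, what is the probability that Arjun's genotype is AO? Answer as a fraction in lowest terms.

1/2

Cross AO × AB → 1/4 AA, 1/4 AB, 1/4 AO, 1/4 BO.
Type-A genotypes among offspring: AA (1/4), AO (1/4); total 1/2.
P(AO | type A) = (1/4) / (1/2) = 1/2.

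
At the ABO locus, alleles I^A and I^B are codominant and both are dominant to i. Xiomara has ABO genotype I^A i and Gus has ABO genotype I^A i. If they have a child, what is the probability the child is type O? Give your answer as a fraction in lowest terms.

1/4

ABO cross I^A i × I^A i → offspring phenotypes: 1/4 O, 3/4 A.
So P(type O) = 1/4.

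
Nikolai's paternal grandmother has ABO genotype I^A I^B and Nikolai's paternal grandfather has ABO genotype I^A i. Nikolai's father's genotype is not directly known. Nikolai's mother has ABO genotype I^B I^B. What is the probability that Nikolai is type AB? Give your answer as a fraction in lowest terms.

Nikolai's father's ABO genotype from I^A I^B × I^A i: 1/4 I^A I^A, 1/4 I^A I^B, 1/4 I^A i, 1/4 I^B i.
Crossing each possibility with the mother I^B I^B and summing P(type AB): 1/4·1 + 1/4·1/2 + 1/4·1/2 + 1/4·0 = 1/2.

1/2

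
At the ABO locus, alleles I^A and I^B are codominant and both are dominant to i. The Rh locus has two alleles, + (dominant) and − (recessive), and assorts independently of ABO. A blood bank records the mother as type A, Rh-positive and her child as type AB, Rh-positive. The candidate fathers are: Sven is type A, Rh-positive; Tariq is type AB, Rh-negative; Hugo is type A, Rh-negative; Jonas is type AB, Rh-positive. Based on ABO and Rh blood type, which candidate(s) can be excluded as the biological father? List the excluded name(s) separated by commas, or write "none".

Sven, Hugo

A candidate is excluded only if no genotype consistent with his phenotype could produce a type AB, Rh-positive child with a type A, Rh-positive mother.
Sven (type A, Rh+): no genotype consistent with that phenotype can produce a type-AB Rh+ child with a type-A mother.
Hugo (type A, Rh-): no genotype consistent with that phenotype can produce a type-AB Rh+ child with a type-A mother.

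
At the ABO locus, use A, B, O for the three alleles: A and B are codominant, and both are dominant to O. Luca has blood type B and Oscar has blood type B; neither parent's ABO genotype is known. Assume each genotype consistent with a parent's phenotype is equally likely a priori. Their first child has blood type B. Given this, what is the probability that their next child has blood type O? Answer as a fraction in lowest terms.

Possible genotypes: Luca ∈ {BB, BO}; Oscar ∈ {BB, BO}.
Weight each parental genotype pair by prior × P(type-B child):
  BB × BB: posterior weight 4/15; P(next child type O) = 0.
  BB × BO: posterior weight 4/15; P(next child type O) = 0.
  BO × BB: posterior weight 4/15; P(next child type O) = 0.
  BO × BO: posterior weight 1/5; P(next child type O) = 1/4.
Weighted sum = 1/20.

1/20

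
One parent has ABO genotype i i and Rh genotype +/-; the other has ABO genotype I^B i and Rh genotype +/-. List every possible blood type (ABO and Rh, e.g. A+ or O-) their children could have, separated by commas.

Gametes from i i × I^B i give offspring ABO genotypes I^B i, i i, i.e. phenotypes O, B.
Rh cross +/- × +/- → phenotypes Rh+, Rh-.
Combining independently: O+, O-, B+, B-.

O+, O-, B+, B-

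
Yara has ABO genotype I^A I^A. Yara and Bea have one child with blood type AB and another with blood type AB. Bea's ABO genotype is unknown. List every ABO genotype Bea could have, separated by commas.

I^A I^B, I^B I^B, I^B i

For each candidate genotype of Bea, check whether crossing it with I^A I^A can produce every observed child phenotype.
  I^A I^A → possible child types {A} ✗
  I^A I^B → possible child types {A, AB} ✓
  I^A i → possible child types {A} ✗
  I^B I^B → possible child types {AB} ✓
  I^B i → possible child types {A, AB} ✓
  i i → possible child types {A} ✗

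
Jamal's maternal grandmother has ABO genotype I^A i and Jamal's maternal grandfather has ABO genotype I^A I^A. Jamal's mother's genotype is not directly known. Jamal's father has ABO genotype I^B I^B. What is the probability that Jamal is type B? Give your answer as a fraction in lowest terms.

Jamal's mother's ABO genotype from I^A i × I^A I^A: 1/2 I^A I^A, 1/2 I^A i.
Crossing each possibility with the father I^B I^B and summing P(type B): 1/2·0 + 1/2·1/2 = 1/4.

1/4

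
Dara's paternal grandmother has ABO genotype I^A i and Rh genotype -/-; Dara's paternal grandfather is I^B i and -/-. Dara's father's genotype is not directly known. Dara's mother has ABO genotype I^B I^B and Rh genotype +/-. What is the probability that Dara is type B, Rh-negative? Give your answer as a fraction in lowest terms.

Dara's father's ABO genotype from I^A i × I^B i: 1/4 I^A I^B, 1/4 I^A i, 1/4 I^B i, 1/4 i i.
Crossing each possibility with the mother I^B I^B and summing P(type B): 1/4·1/2 + 1/4·1/2 + 1/4·1 + 1/4·1 = 3/4.
Similarly for Rh via the father's Rh distribution: P(Rh-) = 1/2.
Independent loci: 3/4 × 1/2 = 3/8.

3/8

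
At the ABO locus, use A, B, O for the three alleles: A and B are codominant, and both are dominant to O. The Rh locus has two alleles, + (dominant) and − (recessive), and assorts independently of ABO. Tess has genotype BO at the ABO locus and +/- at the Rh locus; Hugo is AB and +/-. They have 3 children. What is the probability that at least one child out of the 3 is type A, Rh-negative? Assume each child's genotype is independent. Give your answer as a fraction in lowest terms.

ABO cross BO × AB → 1/4 A, 1/2 B, 1/4 AB.
Rh cross +/- × +/- → 3/4 Rh+, 1/4 Rh-; so P(type A, Rh-negative) = 1/4 × 1/4 = 1/16 per child.
P(none) = (15/16)^3 = 3375/4096; P(at least one) = 1 − 3375/4096 = 721/4096.

721/4096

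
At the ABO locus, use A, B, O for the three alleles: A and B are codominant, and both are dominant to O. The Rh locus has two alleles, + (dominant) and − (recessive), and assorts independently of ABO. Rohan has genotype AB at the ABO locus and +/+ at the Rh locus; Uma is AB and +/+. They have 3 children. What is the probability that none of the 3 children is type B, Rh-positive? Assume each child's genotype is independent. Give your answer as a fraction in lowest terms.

27/64

ABO cross AB × AB → 1/4 A, 1/4 B, 1/2 AB.
Rh cross +/+ × +/+ → 1 Rh+; so P(type B, Rh-positive) = 1/4 × 1 = 1/4 per child.
P(not type B, Rh-positive) = 3/4 for one child; (3/4)^3 = 27/64.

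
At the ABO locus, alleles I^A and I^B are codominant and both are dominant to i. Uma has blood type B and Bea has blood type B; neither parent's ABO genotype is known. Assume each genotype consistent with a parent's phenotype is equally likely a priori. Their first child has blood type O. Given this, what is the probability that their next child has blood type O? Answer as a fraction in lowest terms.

1/4

Possible genotypes: Uma ∈ {I^B I^B, I^B i}; Bea ∈ {I^B I^B, I^B i}.
Weight each parental genotype pair by prior × P(type-O child):
  I^B i × I^B i: posterior weight 1; P(next child type O) = 1/4.
Weighted sum = 1/4.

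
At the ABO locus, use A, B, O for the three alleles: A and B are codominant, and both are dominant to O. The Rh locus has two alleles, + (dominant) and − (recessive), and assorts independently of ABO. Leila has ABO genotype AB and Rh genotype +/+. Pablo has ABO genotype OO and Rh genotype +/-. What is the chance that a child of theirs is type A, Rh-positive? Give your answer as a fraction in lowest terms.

ABO cross AB × OO → offspring phenotypes: 1/2 A, 1/2 B.
Rh cross +/+ × +/- → 1 Rh+.
Independent loci: P(type A, Rh-positive) = 1/2 × 1 = 1/2.

1/2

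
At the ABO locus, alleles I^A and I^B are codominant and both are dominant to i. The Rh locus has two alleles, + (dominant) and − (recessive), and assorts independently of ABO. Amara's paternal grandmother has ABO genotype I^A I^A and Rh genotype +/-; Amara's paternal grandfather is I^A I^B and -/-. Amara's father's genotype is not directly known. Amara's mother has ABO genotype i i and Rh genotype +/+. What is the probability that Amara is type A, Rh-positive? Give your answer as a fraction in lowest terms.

Amara's father's ABO genotype from I^A I^A × I^A I^B: 1/2 I^A I^A, 1/2 I^A I^B.
Crossing each possibility with the mother i i and summing P(type A): 1/2·1 + 1/2·1/2 = 3/4.
Similarly for Rh via the father's Rh distribution: P(Rh+) = 1.
Independent loci: 3/4 × 1 = 3/4.

3/4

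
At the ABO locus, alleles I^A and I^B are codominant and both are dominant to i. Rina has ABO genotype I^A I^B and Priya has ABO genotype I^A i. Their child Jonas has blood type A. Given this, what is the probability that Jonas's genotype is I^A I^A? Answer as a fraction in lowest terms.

1/2

Cross I^A I^B × I^A i → 1/4 I^A I^A, 1/4 I^A I^B, 1/4 I^A i, 1/4 I^B i.
Type-A genotypes among offspring: I^A I^A (1/4), I^A i (1/4); total 1/2.
P(I^A I^A | type A) = (1/4) / (1/2) = 1/2.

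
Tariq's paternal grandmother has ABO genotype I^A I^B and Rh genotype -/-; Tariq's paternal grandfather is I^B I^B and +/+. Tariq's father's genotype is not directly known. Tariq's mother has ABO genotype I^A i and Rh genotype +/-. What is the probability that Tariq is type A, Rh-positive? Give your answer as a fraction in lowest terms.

Tariq's father's ABO genotype from I^A I^B × I^B I^B: 1/2 I^A I^B, 1/2 I^B I^B.
Crossing each possibility with the mother I^A i and summing P(type A): 1/2·1/2 + 1/2·0 = 1/4.
Similarly for Rh via the father's Rh distribution: P(Rh+) = 3/4.
Independent loci: 1/4 × 3/4 = 3/16.

3/16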